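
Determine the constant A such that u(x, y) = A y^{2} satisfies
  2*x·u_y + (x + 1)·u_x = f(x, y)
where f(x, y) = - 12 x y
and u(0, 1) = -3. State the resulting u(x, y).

Answer: u(x, y) = - 3 y^{2}

Derivation:
Substitute the ansatz u = A y^{2} into the left-hand side.
Derivatives of the ansatz:
  u_y = 2 A y
  u_x = 0
Term by term:
  2*x·u_y = 4 A x y
  (x + 1)·u_x = 0
So the left-hand side equals
  4 A x y
This must equal f(x, y) = - 12 x y identically.
Matching coefficients of the independent functions:
  [x y]:  4 A = -12
Solving: A = -3.
Check against the point condition:
  u(0, 1) = -3  ⟹  A = -3  ✓
Hence u(x, y) = - 3 y^{2}.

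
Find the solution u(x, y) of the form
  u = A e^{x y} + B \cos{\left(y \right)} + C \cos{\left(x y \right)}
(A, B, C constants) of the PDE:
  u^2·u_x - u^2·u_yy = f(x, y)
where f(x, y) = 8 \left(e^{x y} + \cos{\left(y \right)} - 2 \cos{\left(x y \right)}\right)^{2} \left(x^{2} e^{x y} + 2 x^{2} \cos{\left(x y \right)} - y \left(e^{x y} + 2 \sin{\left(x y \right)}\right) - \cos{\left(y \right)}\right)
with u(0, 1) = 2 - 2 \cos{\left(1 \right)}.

Substitute the ansatz u = A e^{x y} + B \cos{\left(y \right)} + C \cos{\left(x y \right)} into the left-hand side.
Derivatives of the ansatz:
  u_x = A y e^{x y} - C y \sin{\left(x y \right)}
  u_yy = A x^{2} e^{x y} - B \cos{\left(y \right)} - C x^{2} \cos{\left(x y \right)}
Term by term:
  u^2·u_x = A^{3} y e^{3 x y} + 2 A^{2} B y e^{2 x y} \cos{\left(y \right)} - A^{2} C y e^{2 x y} \sin{\left(x y \right)} + 2 A^{2} C y e^{2 x y} \cos{\left(x y \right)} + A B^{2} y e^{x y} \cos^{2}{\left(y \right)} - 2 A B C y e^{x y} \sin{\left(x y \right)} \cos{\left(y \right)} + 2 A B C y e^{x y} \cos{\left(y \right)} \cos{\left(x y \right)} - 2 A C^{2} y e^{x y} \sin{\left(x y \right)} \cos{\left(x y \right)} + A C^{2} y e^{x y} \cos^{2}{\left(x y \right)} - B^{2} C y \sin{\left(x y \right)} \cos^{2}{\left(y \right)} - 2 B C^{2} y \sin{\left(x y \right)} \cos{\left(y \right)} \cos{\left(x y \right)} - C^{3} y \sin{\left(x y \right)} \cos^{2}{\left(x y \right)}
  -u^2·u_yy = - A^{3} x^{2} e^{3 x y} - 2 A^{2} B x^{2} e^{2 x y} \cos{\left(y \right)} + A^{2} B e^{2 x y} \cos{\left(y \right)} - A^{2} C x^{2} e^{2 x y} \cos{\left(x y \right)} - A B^{2} x^{2} e^{x y} \cos^{2}{\left(y \right)} + 2 A B^{2} e^{x y} \cos^{2}{\left(y \right)} + 2 A B C e^{x y} \cos{\left(y \right)} \cos{\left(x y \right)} + A C^{2} x^{2} e^{x y} \cos^{2}{\left(x y \right)} + B^{3} \cos^{3}{\left(y \right)} + B^{2} C x^{2} \cos^{2}{\left(y \right)} \cos{\left(x y \right)} + 2 B^{2} C \cos^{2}{\left(y \right)} \cos{\left(x y \right)} + 2 B C^{2} x^{2} \cos{\left(y \right)} \cos^{2}{\left(x y \right)} + B C^{2} \cos{\left(y \right)} \cos^{2}{\left(x y \right)} + C^{3} x^{2} \cos^{3}{\left(x y \right)}
Sum these and collect like terms in the independent variables.
This must equal f(x, y) identically; expanded, f = 8 x^{2} e^{3 x y} + 16 x^{2} e^{2 x y} \cos{\left(y \right)} - 16 x^{2} e^{2 x y} \cos{\left(x y \right)} + 8 x^{2} e^{x y} \cos^{2}{\left(y \right)} - 32 x^{2} e^{x y} \cos^{2}{\left(x y \right)} + 16 x^{2} \cos^{2}{\left(y \right)} \cos{\left(x y \right)} - 64 x^{2} \cos{\left(y \right)} \cos^{2}{\left(x y \right)} + 64 x^{2} \cos^{3}{\left(x y \right)} - 8 y e^{3 x y} - 16 y e^{2 x y} \sin{\left(x y \right)} - 16 y e^{2 x y} \cos{\left(y \right)} + 32 y e^{2 x y} \cos{\left(x y \right)} - 32 y e^{x y} \sin{\left(x y \right)} \cos{\left(y \right)} + 64 y e^{x y} \sin{\left(x y \right)} \cos{\left(x y \right)} - 8 y e^{x y} \cos^{2}{\left(y \right)} + 32 y e^{x y} \cos{\left(y \right)} \cos{\left(x y \right)} - 32 y e^{x y} \cos^{2}{\left(x y \right)} - 16 y \sin{\left(x y \right)} \cos^{2}{\left(y \right)} + 64 y \sin{\left(x y \right)} \cos{\left(y \right)} \cos{\left(x y \right)} - 64 y \sin{\left(x y \right)} \cos^{2}{\left(x y \right)} - 8 e^{2 x y} \cos{\left(y \right)} - 16 e^{x y} \cos^{2}{\left(y \right)} + 32 e^{x y} \cos{\left(y \right)} \cos{\left(x y \right)} - 8 \cos^{3}{\left(y \right)} + 32 \cos^{2}{\left(y \right)} \cos{\left(x y \right)} - 32 \cos{\left(y \right)} \cos^{2}{\left(x y \right)}.
Matching coefficients of the independent functions:
(each divided by its leading coefficient; functions giving the same equation are listed together)
  [x^{2} e^{3 x y}, y e^{3 x y}]:  A^{3} + 8 = 0
  [x^{2} \cos^{3}{\left(x y \right)}, y \sin{\left(x y \right)} \cos^{2}{\left(x y \right)}]:  C^{3} - 64 = 0
  [e^{x y} \cos^{2}{\left(y \right)}, x^{2} e^{x y} \cos^{2}{\left(y \right)}, y e^{x y} \cos^{2}{\left(y \right)}]:  A B^{2} + 8 = 0
  [e^{2 x y} \cos{\left(y \right)}, x^{2} e^{2 x y} \cos{\left(y \right)}, y e^{2 x y} \cos{\left(y \right)}]:  A^{2} B + 8 = 0
  [\cos{\left(y \right)} \cos^{2}{\left(x y \right)}, x^{2} \cos{\left(y \right)} \cos^{2}{\left(x y \right)}, y \sin{\left(x y \right)} \cos{\left(y \right)} \cos{\left(x y \right)}]:  B C^{2} + 32 = 0
  [\cos^{2}{\left(y \right)} \cos{\left(x y \right)}, x^{2} \cos^{2}{\left(y \right)} \cos{\left(x y \right)}, y \sin{\left(x y \right)} \cos^{2}{\left(y \right)}]:  B^{2} C - 16 = 0
  [x^{2} e^{x y} \cos^{2}{\left(x y \right)}, y e^{x y} \cos^{2}{\left(x y \right)}, y e^{x y} \sin{\left(x y \right)} \cos{\left(x y \right)}]:  A C^{2} + 32 = 0
  [x^{2} e^{2 x y} \cos{\left(x y \right)}, y e^{2 x y} \sin{\left(x y \right)}, y e^{2 x y} \cos{\left(x y \right)}]:  A^{2} C - 16 = 0
  [e^{x y} \cos{\left(y \right)} \cos{\left(x y \right)}, y e^{x y} \sin{\left(x y \right)} \cos{\left(y \right)}, y e^{x y} \cos{\left(y \right)} \cos{\left(x y \right)}]:  A B C - 16 = 0
  [\cos^{3}{\left(y \right)}]:  B^{3} + 8 = 0
Solving: A = -2, B = -2, C = 4.
Check against the point condition:
  u(0, 1) = 2 - 2 \cos{\left(1 \right)}  ⟹  A + B \cos{\left(1 \right)} + C = 2 - 2 \cos{\left(1 \right)}  ✓
Hence u(x, y) = - 2 e^{x y} - 2 \cos{\left(y \right)} + 4 \cos{\left(x y \right)}.

Answer: u(x, y) = - 2 e^{x y} - 2 \cos{\left(y \right)} + 4 \cos{\left(x y \right)}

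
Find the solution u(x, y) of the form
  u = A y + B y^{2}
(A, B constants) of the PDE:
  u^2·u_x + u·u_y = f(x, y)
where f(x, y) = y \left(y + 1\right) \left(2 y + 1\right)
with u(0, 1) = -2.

Answer: u(x, y) = - y^{2} - y

Derivation:
Substitute the ansatz u = A y + B y^{2} into the left-hand side.
Derivatives of the ansatz:
  u_x = 0
  u_y = A + 2 B y
Term by term:
  u^2·u_x = 0
  u·u_y = A^{2} y + 3 A B y^{2} + 2 B^{2} y^{3}
So the left-hand side equals
  A^{2} y + 3 A B y^{2} + 2 B^{2} y^{3}
This must equal f(x, y) = y \left(y + 1\right) \left(2 y + 1\right) identically.
Matching coefficients of the independent functions:
  [y]:  A^{2} = 1
  [y^{2}]:  3 A B = 3
  [y^{3}]:  2 B^{2} = 2
These equations allow (A, B) = (-1, -1) or (1, 1).
Impose the point condition(s):
  u(0, 1) = -2  ⟹  A + B = -2
Only A = -1, B = -1 satisfies everything.
Hence u(x, y) = - y^{2} - y.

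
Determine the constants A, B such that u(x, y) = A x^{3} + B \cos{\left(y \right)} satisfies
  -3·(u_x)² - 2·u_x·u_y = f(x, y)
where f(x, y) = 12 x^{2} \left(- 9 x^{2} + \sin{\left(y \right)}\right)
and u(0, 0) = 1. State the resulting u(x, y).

Substitute the ansatz u = A x^{3} + B \cos{\left(y \right)} into the left-hand side.
Derivatives of the ansatz:
  u_x = 3 A x^{2}
  u_y = - B \sin{\left(y \right)}
Term by term:
  -3·(u_x)² = - 27 A^{2} x^{4}
  -2·u_x·u_y = 6 A B x^{2} \sin{\left(y \right)}
So the left-hand side equals
  - 27 A^{2} x^{4} + 6 A B x^{2} \sin{\left(y \right)}
This must equal f(x, y) = 12 x^{2} \left(- 9 x^{2} + \sin{\left(y \right)}\right) identically.
Matching coefficients of the independent functions:
  [x^{4}]:  - 27 A^{2} = -108
  [x^{2} \sin{\left(y \right)}]:  6 A B = 12
These equations allow (A, B) = (-2, -1) or (2, 1).
Impose the point condition(s):
  u(0, 0) = 1  ⟹  B = 1
Only A = 2, B = 1 satisfies everything.
Hence u(x, y) = 2 x^{3} + \cos{\left(y \right)}.

Answer: u(x, y) = 2 x^{3} + \cos{\left(y \right)}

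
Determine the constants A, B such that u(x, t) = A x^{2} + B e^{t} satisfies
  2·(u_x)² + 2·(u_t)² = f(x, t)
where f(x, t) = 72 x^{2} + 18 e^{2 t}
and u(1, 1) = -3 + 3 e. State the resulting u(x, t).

Answer: u(x, t) = - 3 x^{2} + 3 e^{t}

Derivation:
Substitute the ansatz u = A x^{2} + B e^{t} into the left-hand side.
Derivatives of the ansatz:
  u_x = 2 A x
  u_t = B e^{t}
Term by term:
  2·(u_x)² = 8 A^{2} x^{2}
  2·(u_t)² = 2 B^{2} e^{2 t}
So the left-hand side equals
  8 A^{2} x^{2} + 2 B^{2} e^{2 t}
This must equal f(x, t) = 72 x^{2} + 18 e^{2 t} identically.
Matching coefficients of the independent functions:
  [x^{2}]:  8 A^{2} = 72
  [e^{2 t}]:  2 B^{2} = 18
These equations allow (A, B) = (-3, -3) or (-3, 3) or (3, -3) or (3, 3).
Impose the point condition(s):
  u(1, 1) = -3 + 3 e  ⟹  A + e B = -3 + 3 e
Only A = -3, B = 3 satisfies everything.
Hence u(x, t) = - 3 x^{2} + 3 e^{t}.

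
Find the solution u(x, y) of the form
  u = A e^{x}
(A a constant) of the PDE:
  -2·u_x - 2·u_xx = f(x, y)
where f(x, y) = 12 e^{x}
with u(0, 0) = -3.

Substitute the ansatz u = A e^{x} into the left-hand side.
Derivatives of the ansatz:
  u_x = A e^{x}
  u_xx = A e^{x}
Term by term:
  -2·u_x = - 2 A e^{x}
  -2·u_xx = - 2 A e^{x}
So the left-hand side equals
  - 4 A e^{x}
This must equal f(x, y) = 12 e^{x} identically.
Matching coefficients of the independent functions:
  [e^{x}]:  - 4 A = 12
Solving: A = -3.
Check against the point condition:
  u(0, 0) = -3  ⟹  A = -3  ✓
Hence u(x, y) = - 3 e^{x}.

Answer: u(x, y) = - 3 e^{x}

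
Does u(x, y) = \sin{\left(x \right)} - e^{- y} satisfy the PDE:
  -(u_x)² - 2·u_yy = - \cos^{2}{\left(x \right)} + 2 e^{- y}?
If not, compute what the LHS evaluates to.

Evaluate each term of the left-hand side for u = \sin{\left(x \right)} - e^{- y}.
Derivatives:
  u_x = \cos{\left(x \right)}
  u_yy = - e^{- y}
Terms:
  -(u_x)² = - \cos^{2}{\left(x \right)}
  -2·u_yy = 2 e^{- y}
Sum: LHS = - \cos^{2}{\left(x \right)} + 2 e^{- y}
This is exactly the given right-hand side, so u is a solution.

Answer: Yes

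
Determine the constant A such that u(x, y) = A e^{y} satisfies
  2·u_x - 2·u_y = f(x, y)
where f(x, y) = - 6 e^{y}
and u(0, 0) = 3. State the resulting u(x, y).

Substitute the ansatz u = A e^{y} into the left-hand side.
Derivatives of the ansatz:
  u_x = 0
  u_y = A e^{y}
Term by term:
  2·u_x = 0
  -2·u_y = - 2 A e^{y}
So the left-hand side equals
  - 2 A e^{y}
This must equal f(x, y) = - 6 e^{y} identically.
Matching coefficients of the independent functions:
  [e^{y}]:  - 2 A = -6
Solving: A = 3.
Check against the point condition:
  u(0, 0) = 3  ⟹  A = 3  ✓
Hence u(x, y) = 3 e^{y}.

Answer: u(x, y) = 3 e^{y}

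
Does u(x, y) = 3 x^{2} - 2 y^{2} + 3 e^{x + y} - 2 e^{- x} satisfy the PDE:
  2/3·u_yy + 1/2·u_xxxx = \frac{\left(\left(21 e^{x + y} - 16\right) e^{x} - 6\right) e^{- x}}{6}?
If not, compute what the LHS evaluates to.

Answer: Yes

Derivation:
Evaluate each term of the left-hand side for u = 3 x^{2} - 2 y^{2} + 3 e^{x + y} - 2 e^{- x}.
Derivatives:
  u_yy = 3 e^{x} e^{y} - 4
  u_xxxx = 3 e^{x} e^{y} - 2 e^{- x}
Terms:
  2/3·u_yy = 2 e^{x + y} - \frac{8}{3}
  1/2·u_xxxx = \frac{\left(3 e^{2 x + y} - 2\right) e^{- x}}{2}
Sum: LHS = \frac{\left(\left(21 e^{x + y} - 16\right) e^{x} - 6\right) e^{- x}}{6}
This is exactly the given right-hand side, so u is a solution.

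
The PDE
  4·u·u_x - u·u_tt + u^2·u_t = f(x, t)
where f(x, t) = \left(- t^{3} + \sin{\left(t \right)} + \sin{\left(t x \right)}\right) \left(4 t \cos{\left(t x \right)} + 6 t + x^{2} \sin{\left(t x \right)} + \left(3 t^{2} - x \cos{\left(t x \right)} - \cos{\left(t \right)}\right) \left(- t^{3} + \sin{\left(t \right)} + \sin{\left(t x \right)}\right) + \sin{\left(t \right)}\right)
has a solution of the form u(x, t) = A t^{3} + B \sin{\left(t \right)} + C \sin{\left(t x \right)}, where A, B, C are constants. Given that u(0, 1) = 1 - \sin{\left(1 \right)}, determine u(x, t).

Substitute the ansatz u = A t^{3} + B \sin{\left(t \right)} + C \sin{\left(t x \right)} into the left-hand side.
Derivatives of the ansatz:
  u_x = C t \cos{\left(t x \right)}
  u_tt = 6 A t - B \sin{\left(t \right)} - C x^{2} \sin{\left(t x \right)}
  u_t = 3 A t^{2} + B \cos{\left(t \right)} + C x \cos{\left(t x \right)}
Term by term:
  4·u·u_x = 4 A C t^{4} \cos{\left(t x \right)} + 4 B C t \sin{\left(t \right)} \cos{\left(t x \right)} + 4 C^{2} t \sin{\left(t x \right)} \cos{\left(t x \right)}
  -u·u_tt = - 6 A^{2} t^{4} + A B t^{3} \sin{\left(t \right)} - 6 A B t \sin{\left(t \right)} + A C t^{3} x^{2} \sin{\left(t x \right)} - 6 A C t \sin{\left(t x \right)} + B^{2} \sin^{2}{\left(t \right)} + B C x^{2} \sin{\left(t \right)} \sin{\left(t x \right)} + B C \sin{\left(t \right)} \sin{\left(t x \right)} + C^{2} x^{2} \sin^{2}{\left(t x \right)}
  u^2·u_t = 3 A^{3} t^{8} + A^{2} B t^{6} \cos{\left(t \right)} + 6 A^{2} B t^{5} \sin{\left(t \right)} + A^{2} C t^{6} x \cos{\left(t x \right)} + 6 A^{2} C t^{5} \sin{\left(t x \right)} + 2 A B^{2} t^{3} \sin{\left(t \right)} \cos{\left(t \right)} + 3 A B^{2} t^{2} \sin^{2}{\left(t \right)} + 2 A B C t^{3} x \sin{\left(t \right)} \cos{\left(t x \right)} + 2 A B C t^{3} \sin{\left(t x \right)} \cos{\left(t \right)} + 6 A B C t^{2} \sin{\left(t \right)} \sin{\left(t x \right)} + 2 A C^{2} t^{3} x \sin{\left(t x \right)} \cos{\left(t x \right)} + 3 A C^{2} t^{2} \sin^{2}{\left(t x \right)} + B^{3} \sin^{2}{\left(t \right)} \cos{\left(t \right)} + B^{2} C x \sin^{2}{\left(t \right)} \cos{\left(t x \right)} + 2 B^{2} C \sin{\left(t \right)} \sin{\left(t x \right)} \cos{\left(t \right)} + 2 B C^{2} x \sin{\left(t \right)} \sin{\left(t x \right)} \cos{\left(t x \right)} + B C^{2} \sin^{2}{\left(t x \right)} \cos{\left(t \right)} + C^{3} x \sin^{2}{\left(t x \right)} \cos{\left(t x \right)}
Sum these and collect like terms in the independent variables.
This must equal f(x, t) identically; expanded, f = 3 t^{8} - t^{6} x \cos{\left(t x \right)} - t^{6} \cos{\left(t \right)} - 6 t^{5} \sin{\left(t \right)} - 6 t^{5} \sin{\left(t x \right)} - 4 t^{4} \cos{\left(t x \right)} - 6 t^{4} - t^{3} x^{2} \sin{\left(t x \right)} + 2 t^{3} x \sin{\left(t \right)} \cos{\left(t x \right)} + 2 t^{3} x \sin{\left(t x \right)} \cos{\left(t x \right)} + 2 t^{3} \sin{\left(t \right)} \cos{\left(t \right)} - t^{3} \sin{\left(t \right)} + 2 t^{3} \sin{\left(t x \right)} \cos{\left(t \right)} + 3 t^{2} \sin^{2}{\left(t \right)} + 6 t^{2} \sin{\left(t \right)} \sin{\left(t x \right)} + 3 t^{2} \sin^{2}{\left(t x \right)} + 4 t \sin{\left(t \right)} \cos{\left(t x \right)} + 6 t \sin{\left(t \right)} + 4 t \sin{\left(t x \right)} \cos{\left(t x \right)} + 6 t \sin{\left(t x \right)} + x^{2} \sin{\left(t \right)} \sin{\left(t x \right)} + x^{2} \sin^{2}{\left(t x \right)} - x \sin^{2}{\left(t \right)} \cos{\left(t x \right)} - 2 x \sin{\left(t \right)} \sin{\left(t x \right)} \cos{\left(t x \right)} - x \sin^{2}{\left(t x \right)} \cos{\left(t x \right)} - \sin^{2}{\left(t \right)} \cos{\left(t \right)} + \sin^{2}{\left(t \right)} - 2 \sin{\left(t \right)} \sin{\left(t x \right)} \cos{\left(t \right)} + \sin{\left(t \right)} \sin{\left(t x \right)} - \sin^{2}{\left(t x \right)} \cos{\left(t \right)}.
Matching coefficients of the independent functions:
(each divided by its leading coefficient; functions giving the same equation are listed together)
  [t^{4}]:  A^{2} - 1 = 0
  [t^{8}]:  A^{3} - 1 = 0
  [t \sin{\left(t \right)}, t^{3} \sin{\left(t \right)}]:  A B + 1 = 0
  [t \sin{\left(t x \right)}, t^{4} \cos{\left(t x \right)}, t^{3} x^{2} \sin{\left(t x \right)}]:  A C + 1 = 0
  [t^{2} \sin^{2}{\left(t \right)}, t^{3} \sin{\left(t \right)} \cos{\left(t \right)}]:  A B^{2} - 1 = 0
  [t^{2} \sin^{2}{\left(t x \right)}, t^{3} x \sin{\left(t x \right)} \cos{\left(t x \right)}]:  A C^{2} - 1 = 0
  [t^{5} \sin{\left(t \right)}, t^{6} \cos{\left(t \right)}]:  A^{2} B + 1 = 0
  [t^{5} \sin{\left(t x \right)}, t^{6} x \cos{\left(t x \right)}]:  A^{2} C + 1 = 0
  [x^{2} \sin^{2}{\left(t x \right)}, t \sin{\left(t x \right)} \cos{\left(t x \right)}]:  C^{2} - 1 = 0
  [\sin{\left(t \right)} \sin{\left(t x \right)}, t \sin{\left(t \right)} \cos{\left(t x \right)}, x^{2} \sin{\left(t \right)} \sin{\left(t x \right)}]:  B C - 1 = 0
  [\sin^{2}{\left(t \right)} \cos{\left(t \right)}]:  B^{3} + 1 = 0
  [\sin^{2}{\left(t x \right)} \cos{\left(t \right)}, x \sin{\left(t \right)} \sin{\left(t x \right)} \cos{\left(t x \right)}]:  B C^{2} + 1 = 0
  [t^{2} \sin{\left(t \right)} \sin{\left(t x \right)}, t^{3} \sin{\left(t x \right)} \cos{\left(t \right)}, t^{3} x \sin{\left(t \right)} \cos{\left(t x \right)}]:  A B C - 1 = 0
  [x \sin^{2}{\left(t \right)} \cos{\left(t x \right)}, \sin{\left(t \right)} \sin{\left(t x \right)} \cos{\left(t \right)}]:  B^{2} C + 1 = 0
  [x \sin^{2}{\left(t x \right)} \cos{\left(t x \right)}]:  C^{3} + 1 = 0
  [\sin^{2}{\left(t \right)}]:  B^{2} - 1 = 0
Solving: A = 1, B = -1, C = -1.
Check against the point condition:
  u(0, 1) = 1 - \sin{\left(1 \right)}  ⟹  A + B \sin{\left(1 \right)} = 1 - \sin{\left(1 \right)}  ✓
Hence u(x, t) = t^{3} - \sin{\left(t \right)} - \sin{\left(t x \right)}.

Answer: u(x, t) = t^{3} - \sin{\left(t \right)} - \sin{\left(t x \right)}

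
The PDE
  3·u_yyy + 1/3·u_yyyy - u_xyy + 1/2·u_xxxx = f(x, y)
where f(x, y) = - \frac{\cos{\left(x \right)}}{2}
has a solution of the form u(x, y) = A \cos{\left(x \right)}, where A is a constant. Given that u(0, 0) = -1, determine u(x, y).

Answer: u(x, y) = - \cos{\left(x \right)}

Derivation:
Substitute the ansatz u = A \cos{\left(x \right)} into the left-hand side.
Derivatives of the ansatz:
  u_yyy = 0
  u_yyyy = 0
  u_xyy = 0
  u_xxxx = A \cos{\left(x \right)}
Term by term:
  3·u_yyy = 0
  1/3·u_yyyy = 0
  -u_xyy = 0
  1/2·u_xxxx = \frac{A \cos{\left(x \right)}}{2}
So the left-hand side equals
  \frac{A \cos{\left(x \right)}}{2}
This must equal f(x, y) = - \frac{\cos{\left(x \right)}}{2} identically.
Matching coefficients of the independent functions:
  [\cos{\left(x \right)}]:  \frac{A}{2} = - \frac{1}{2}
Solving: A = -1.
Check against the point condition:
  u(0, 0) = -1  ⟹  A = -1  ✓
Hence u(x, y) = - \cos{\left(x \right)}.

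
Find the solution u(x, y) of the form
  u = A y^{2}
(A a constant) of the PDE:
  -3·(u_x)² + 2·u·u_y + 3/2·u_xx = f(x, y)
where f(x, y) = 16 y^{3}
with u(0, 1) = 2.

Substitute the ansatz u = A y^{2} into the left-hand side.
Derivatives of the ansatz:
  u_x = 0
  u_y = 2 A y
  u_xx = 0
Term by term:
  -3·(u_x)² = 0
  2·u·u_y = 4 A^{2} y^{3}
  3/2·u_xx = 0
So the left-hand side equals
  4 A^{2} y^{3}
This must equal f(x, y) = 16 y^{3} identically.
Matching coefficients of the independent functions:
  [y^{3}]:  4 A^{2} = 16
These equations allow (A) = (-2) or (2).
Impose the point condition(s):
  u(0, 1) = 2  ⟹  A = 2
Only A = 2 satisfies everything.
Hence u(x, y) = 2 y^{2}.

Answer: u(x, y) = 2 y^{2}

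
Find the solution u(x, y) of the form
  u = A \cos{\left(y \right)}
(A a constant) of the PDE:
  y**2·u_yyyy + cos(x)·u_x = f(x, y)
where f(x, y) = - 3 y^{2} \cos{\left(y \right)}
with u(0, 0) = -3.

Substitute the ansatz u = A \cos{\left(y \right)} into the left-hand side.
Derivatives of the ansatz:
  u_yyyy = A \cos{\left(y \right)}
  u_x = 0
Term by term:
  y**2·u_yyyy = A y^{2} \cos{\left(y \right)}
  cos(x)·u_x = 0
So the left-hand side equals
  A y^{2} \cos{\left(y \right)}
This must equal f(x, y) = - 3 y^{2} \cos{\left(y \right)} identically.
Matching coefficients of the independent functions:
  [y^{2} \cos{\left(y \right)}]:  A = -3
Solving: A = -3.
Check against the point condition:
  u(0, 0) = -3  ⟹  A = -3  ✓
Hence u(x, y) = - 3 \cos{\left(y \right)}.

Answer: u(x, y) = - 3 \cos{\left(y \right)}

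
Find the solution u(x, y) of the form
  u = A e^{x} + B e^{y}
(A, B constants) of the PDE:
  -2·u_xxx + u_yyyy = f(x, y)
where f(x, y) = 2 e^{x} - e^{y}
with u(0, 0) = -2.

Substitute the ansatz u = A e^{x} + B e^{y} into the left-hand side.
Derivatives of the ansatz:
  u_xxx = A e^{x}
  u_yyyy = B e^{y}
Term by term:
  -2·u_xxx = - 2 A e^{x}
  u_yyyy = B e^{y}
So the left-hand side equals
  - 2 A e^{x} + B e^{y}
This must equal f(x, y) = 2 e^{x} - e^{y} identically.
Matching coefficients of the independent functions:
  [e^{x}]:  - 2 A = 2
  [e^{y}]:  B = -1
Solving: A = -1, B = -1.
Check against the point condition:
  u(0, 0) = -2  ⟹  A + B = -2  ✓
Hence u(x, y) = - e^{x} - e^{y}.

Answer: u(x, y) = - e^{x} - e^{y}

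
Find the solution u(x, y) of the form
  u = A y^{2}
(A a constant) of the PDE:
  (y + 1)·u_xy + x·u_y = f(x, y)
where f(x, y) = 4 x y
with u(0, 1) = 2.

Substitute the ansatz u = A y^{2} into the left-hand side.
Derivatives of the ansatz:
  u_xy = 0
  u_y = 2 A y
Term by term:
  (y + 1)·u_xy = 0
  x·u_y = 2 A x y
So the left-hand side equals
  2 A x y
This must equal f(x, y) = 4 x y identically.
Matching coefficients of the independent functions:
  [x y]:  2 A = 4
Solving: A = 2.
Check against the point condition:
  u(0, 1) = 2  ⟹  A = 2  ✓
Hence u(x, y) = 2 y^{2}.

Answer: u(x, y) = 2 y^{2}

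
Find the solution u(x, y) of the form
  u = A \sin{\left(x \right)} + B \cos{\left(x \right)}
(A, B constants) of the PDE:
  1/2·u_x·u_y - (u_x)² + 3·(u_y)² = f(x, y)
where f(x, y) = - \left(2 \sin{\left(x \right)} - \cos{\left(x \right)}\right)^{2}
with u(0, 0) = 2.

Answer: u(x, y) = \sin{\left(x \right)} + 2 \cos{\left(x \right)}

Derivation:
Substitute the ansatz u = A \sin{\left(x \right)} + B \cos{\left(x \right)} into the left-hand side.
Derivatives of the ansatz:
  u_x = A \cos{\left(x \right)} - B \sin{\left(x \right)}
  u_y = 0
Term by term:
  1/2·u_x·u_y = 0
  -(u_x)² = - A^{2} \cos^{2}{\left(x \right)} + 2 A B \sin{\left(x \right)} \cos{\left(x \right)} - B^{2} \sin^{2}{\left(x \right)}
  3·(u_y)² = 0
So the left-hand side equals
  - A^{2} \cos^{2}{\left(x \right)} + 2 A B \sin{\left(x \right)} \cos{\left(x \right)} - B^{2} \sin^{2}{\left(x \right)}
This must equal f(x, y) identically; expanded, f = - 4 \sin^{2}{\left(x \right)} + 4 \sin{\left(x \right)} \cos{\left(x \right)} - \cos^{2}{\left(x \right)}.
Matching coefficients of the independent functions:
  [\sin{\left(x \right)} \cos{\left(x \right)}]:  2 A B = 4
  [\sin^{2}{\left(x \right)}]:  - B^{2} = -4
  [\cos^{2}{\left(x \right)}]:  - A^{2} = -1
These equations allow (A, B) = (-1, -2) or (1, 2).
Impose the point condition(s):
  u(0, 0) = 2  ⟹  B = 2
Only A = 1, B = 2 satisfies everything.
Hence u(x, y) = \sin{\left(x \right)} + 2 \cos{\left(x \right)}.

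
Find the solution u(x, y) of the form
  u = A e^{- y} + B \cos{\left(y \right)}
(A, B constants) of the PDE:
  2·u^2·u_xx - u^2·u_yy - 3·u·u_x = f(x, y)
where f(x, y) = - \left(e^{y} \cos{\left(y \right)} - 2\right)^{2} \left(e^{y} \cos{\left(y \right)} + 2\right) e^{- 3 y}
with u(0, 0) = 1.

Substitute the ansatz u = A e^{- y} + B \cos{\left(y \right)} into the left-hand side.
Derivatives of the ansatz:
  u_xx = 0
  u_yy = A e^{- y} - B \cos{\left(y \right)}
  u_x = 0
Term by term:
  2·u^2·u_xx = 0
  -u^2·u_yy = - A^{3} e^{- 3 y} - A^{2} B e^{- 2 y} \cos{\left(y \right)} + A B^{2} e^{- y} \cos^{2}{\left(y \right)} + B^{3} \cos^{3}{\left(y \right)}
  -3·u·u_x = 0
So the left-hand side equals
  - A^{3} e^{- 3 y} - A^{2} B e^{- 2 y} \cos{\left(y \right)} + A B^{2} e^{- y} \cos^{2}{\left(y \right)} + B^{3} \cos^{3}{\left(y \right)}
This must equal f(x, y) identically; expanded, f = - \cos^{3}{\left(y \right)} + 2 e^{- y} \cos^{2}{\left(y \right)} + 4 e^{- 2 y} \cos{\left(y \right)} - 8 e^{- 3 y}.
Matching coefficients of the independent functions:
  [e^{- 2 y} \cos{\left(y \right)}]:  - A^{2} B = 4
  [e^{- y} \cos^{2}{\left(y \right)}]:  A B^{2} = 2
  [e^{- 3 y}]:  - A^{3} = -8
  [\cos^{3}{\left(y \right)}]:  B^{3} = -1
Solving: A = 2, B = -1.
Check against the point condition:
  u(0, 0) = 1  ⟹  A + B = 1  ✓
Hence u(x, y) = - \cos{\left(y \right)} + 2 e^{- y}.

Answer: u(x, y) = - \cos{\left(y \right)} + 2 e^{- y}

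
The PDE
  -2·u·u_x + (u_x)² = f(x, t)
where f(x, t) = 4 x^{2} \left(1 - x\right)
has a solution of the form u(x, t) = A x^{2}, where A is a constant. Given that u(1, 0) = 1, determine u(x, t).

Answer: u(x, t) = x^{2}

Derivation:
Substitute the ansatz u = A x^{2} into the left-hand side.
Derivatives of the ansatz:
  u_x = 2 A x
Term by term:
  -2·u·u_x = - 4 A^{2} x^{3}
  (u_x)² = 4 A^{2} x^{2}
So the left-hand side equals
  - 4 A^{2} x^{3} + 4 A^{2} x^{2}
This must equal f(x, t) identically; expanded, f = - 4 x^{3} + 4 x^{2}.
Matching coefficients of the independent functions:
  [x^{2}]:  4 A^{2} = 4
  [x^{3}]:  - 4 A^{2} = -4
These equations allow (A) = (-1) or (1).
Impose the point condition(s):
  u(1, 0) = 1  ⟹  A = 1
Only A = 1 satisfies everything.
Hence u(x, t) = x^{2}.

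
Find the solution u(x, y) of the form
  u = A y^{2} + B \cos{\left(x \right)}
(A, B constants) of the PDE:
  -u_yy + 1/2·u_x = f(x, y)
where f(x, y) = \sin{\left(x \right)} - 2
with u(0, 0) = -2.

Answer: u(x, y) = y^{2} - 2 \cos{\left(x \right)}

Derivation:
Substitute the ansatz u = A y^{2} + B \cos{\left(x \right)} into the left-hand side.
Derivatives of the ansatz:
  u_yy = 2 A
  u_x = - B \sin{\left(x \right)}
Term by term:
  -u_yy = - 2 A
  1/2·u_x = - \frac{B \sin{\left(x \right)}}{2}
So the left-hand side equals
  - 2 A - \frac{B \sin{\left(x \right)}}{2}
This must equal f(x, y) = \sin{\left(x \right)} - 2 identically.
Matching coefficients of the independent functions:
  [constant term]:  - 2 A = -2
  [\sin{\left(x \right)}]:  - \frac{B}{2} = 1
Solving: A = 1, B = -2.
Check against the point condition:
  u(0, 0) = -2  ⟹  B = -2  ✓
Hence u(x, y) = y^{2} - 2 \cos{\left(x \right)}.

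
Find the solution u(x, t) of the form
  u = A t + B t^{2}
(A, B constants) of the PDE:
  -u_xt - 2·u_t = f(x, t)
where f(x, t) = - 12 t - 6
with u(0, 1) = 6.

Substitute the ansatz u = A t + B t^{2} into the left-hand side.
Derivatives of the ansatz:
  u_xt = 0
  u_t = A + 2 B t
Term by term:
  -u_xt = 0
  -2·u_t = - 2 A - 4 B t
So the left-hand side equals
  - 2 A - 4 B t
This must equal f(x, t) = - 12 t - 6 identically.
Matching coefficients of the independent functions:
  [constant term]:  - 2 A = -6
  [t]:  - 4 B = -12
Solving: A = 3, B = 3.
Check against the point condition:
  u(0, 1) = 6  ⟹  A + B = 6  ✓
Hence u(x, t) = 3 t^{2} + 3 t.

Answer: u(x, t) = 3 t^{2} + 3 t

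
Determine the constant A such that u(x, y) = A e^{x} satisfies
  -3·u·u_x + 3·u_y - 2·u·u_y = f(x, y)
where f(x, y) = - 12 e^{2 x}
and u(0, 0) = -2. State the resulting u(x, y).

Substitute the ansatz u = A e^{x} into the left-hand side.
Derivatives of the ansatz:
  u_x = A e^{x}
  u_y = 0
Term by term:
  -3·u·u_x = - 3 A^{2} e^{2 x}
  3·u_y = 0
  -2·u·u_y = 0
So the left-hand side equals
  - 3 A^{2} e^{2 x}
This must equal f(x, y) = - 12 e^{2 x} identically.
Matching coefficients of the independent functions:
  [e^{2 x}]:  - 3 A^{2} = -12
These equations allow (A) = (-2) or (2).
Impose the point condition(s):
  u(0, 0) = -2  ⟹  A = -2
Only A = -2 satisfies everything.
Hence u(x, y) = - 2 e^{x}.

Answer: u(x, y) = - 2 e^{x}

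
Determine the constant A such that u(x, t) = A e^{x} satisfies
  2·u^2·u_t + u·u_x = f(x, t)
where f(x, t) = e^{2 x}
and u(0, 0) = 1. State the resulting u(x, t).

Substitute the ansatz u = A e^{x} into the left-hand side.
Derivatives of the ansatz:
  u_t = 0
  u_x = A e^{x}
Term by term:
  2·u^2·u_t = 0
  u·u_x = A^{2} e^{2 x}
So the left-hand side equals
  A^{2} e^{2 x}
This must equal f(x, t) = e^{2 x} identically.
Matching coefficients of the independent functions:
  [e^{2 x}]:  A^{2} = 1
These equations allow (A) = (-1) or (1).
Impose the point condition(s):
  u(0, 0) = 1  ⟹  A = 1
Only A = 1 satisfies everything.
Hence u(x, t) = e^{x}.

Answer: u(x, t) = e^{x}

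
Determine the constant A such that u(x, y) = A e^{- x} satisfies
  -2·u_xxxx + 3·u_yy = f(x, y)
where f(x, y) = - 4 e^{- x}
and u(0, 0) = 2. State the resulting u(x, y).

Substitute the ansatz u = A e^{- x} into the left-hand side.
Derivatives of the ansatz:
  u_xxxx = A e^{- x}
  u_yy = 0
Term by term:
  -2·u_xxxx = - 2 A e^{- x}
  3·u_yy = 0
So the left-hand side equals
  - 2 A e^{- x}
This must equal f(x, y) = - 4 e^{- x} identically.
Matching coefficients of the independent functions:
  [e^{- x}]:  - 2 A = -4
Solving: A = 2.
Check against the point condition:
  u(0, 0) = 2  ⟹  A = 2  ✓
Hence u(x, y) = 2 e^{- x}.

Answer: u(x, y) = 2 e^{- x}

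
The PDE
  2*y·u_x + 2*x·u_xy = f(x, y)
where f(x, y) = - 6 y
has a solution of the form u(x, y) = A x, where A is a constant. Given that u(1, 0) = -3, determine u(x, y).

Substitute the ansatz u = A x into the left-hand side.
Derivatives of the ansatz:
  u_x = A
  u_xy = 0
Term by term:
  2*y·u_x = 2 A y
  2*x·u_xy = 0
So the left-hand side equals
  2 A y
This must equal f(x, y) = - 6 y identically.
Matching coefficients of the independent functions:
  [y]:  2 A = -6
Solving: A = -3.
Check against the point condition:
  u(1, 0) = -3  ⟹  A = -3  ✓
Hence u(x, y) = - 3 x.

Answer: u(x, y) = - 3 x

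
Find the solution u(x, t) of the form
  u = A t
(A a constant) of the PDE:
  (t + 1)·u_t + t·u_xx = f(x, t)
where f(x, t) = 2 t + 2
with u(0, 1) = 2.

Answer: u(x, t) = 2 t

Derivation:
Substitute the ansatz u = A t into the left-hand side.
Derivatives of the ansatz:
  u_t = A
  u_xx = 0
Term by term:
  (t + 1)·u_t = A t + A
  t·u_xx = 0
So the left-hand side equals
  A t + A
This must equal f(x, t) = 2 t + 2 identically.
Matching coefficients of the independent functions:
  [constant term, t]:  A = 2
Solving: A = 2.
Check against the point condition:
  u(0, 1) = 2  ⟹  A = 2  ✓
Hence u(x, t) = 2 t.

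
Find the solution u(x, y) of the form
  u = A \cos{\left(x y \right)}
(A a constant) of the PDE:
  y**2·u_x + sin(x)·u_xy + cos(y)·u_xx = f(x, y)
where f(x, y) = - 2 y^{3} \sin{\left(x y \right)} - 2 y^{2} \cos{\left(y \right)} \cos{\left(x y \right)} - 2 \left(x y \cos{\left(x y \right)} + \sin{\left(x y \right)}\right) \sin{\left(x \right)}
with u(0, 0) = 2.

Answer: u(x, y) = 2 \cos{\left(x y \right)}

Derivation:
Substitute the ansatz u = A \cos{\left(x y \right)} into the left-hand side.
Derivatives of the ansatz:
  u_x = - A y \sin{\left(x y \right)}
  u_xy = - A x y \cos{\left(x y \right)} - A \sin{\left(x y \right)}
  u_xx = - A y^{2} \cos{\left(x y \right)}
Term by term:
  y**2·u_x = - A y^{3} \sin{\left(x y \right)}
  sin(x)·u_xy = - A x y \sin{\left(x \right)} \cos{\left(x y \right)} - A \sin{\left(x \right)} \sin{\left(x y \right)}
  cos(y)·u_xx = - A y^{2} \cos{\left(y \right)} \cos{\left(x y \right)}
So the left-hand side equals
  - A x y \sin{\left(x \right)} \cos{\left(x y \right)} - A y^{3} \sin{\left(x y \right)} - A y^{2} \cos{\left(y \right)} \cos{\left(x y \right)} - A \sin{\left(x \right)} \sin{\left(x y \right)}
This must equal f(x, y) identically; expanded, f = - 2 x y \sin{\left(x \right)} \cos{\left(x y \right)} - 2 y^{3} \sin{\left(x y \right)} - 2 y^{2} \cos{\left(y \right)} \cos{\left(x y \right)} - 2 \sin{\left(x \right)} \sin{\left(x y \right)}.
Matching coefficients of the independent functions:
  [y^{3} \sin{\left(x y \right)}, \sin{\left(x \right)} \sin{\left(x y \right)}, y^{2} \cos{\left(y \right)} \cos{\left(x y \right)}, x y \sin{\left(x \right)} \cos{\left(x y \right)}]:  - A = -2
Solving: A = 2.
Check against the point condition:
  u(0, 0) = 2  ⟹  A = 2  ✓
Hence u(x, y) = 2 \cos{\left(x y \right)}.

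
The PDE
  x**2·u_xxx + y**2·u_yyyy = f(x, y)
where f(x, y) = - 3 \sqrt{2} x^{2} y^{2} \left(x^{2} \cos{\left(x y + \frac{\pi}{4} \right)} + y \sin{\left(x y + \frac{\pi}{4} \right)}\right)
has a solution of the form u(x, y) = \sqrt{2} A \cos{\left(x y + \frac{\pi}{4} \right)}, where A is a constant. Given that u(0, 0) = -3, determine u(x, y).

Substitute the ansatz u = \sqrt{2} A \cos{\left(x y + \frac{\pi}{4} \right)} into the left-hand side.
Derivatives of the ansatz:
  u_xxx = \sqrt{2} A y^{3} \sin{\left(x y + \frac{\pi}{4} \right)}
  u_yyyy = \sqrt{2} A x^{4} \cos{\left(x y + \frac{\pi}{4} \right)}
Term by term:
  x**2·u_xxx = \sqrt{2} A x^{2} y^{3} \sin{\left(x y + \frac{\pi}{4} \right)}
  y**2·u_yyyy = \sqrt{2} A x^{4} y^{2} \cos{\left(x y + \frac{\pi}{4} \right)}
So the left-hand side equals
  \sqrt{2} A x^{4} y^{2} \cos{\left(x y + \frac{\pi}{4} \right)} + \sqrt{2} A x^{2} y^{3} \sin{\left(x y + \frac{\pi}{4} \right)}
This must equal f(x, y) identically; expanded, f = - 3 \sqrt{2} x^{4} y^{2} \cos{\left(x y + \frac{\pi}{4} \right)} - 3 \sqrt{2} x^{2} y^{3} \sin{\left(x y + \frac{\pi}{4} \right)}.
Matching coefficients of the independent functions:
  [\sqrt{2} x^{2} y^{3} \sin{\left(x y + \frac{\pi}{4} \right)}, \sqrt{2} x^{4} y^{2} \cos{\left(x y + \frac{\pi}{4} \right)}]:  A = -3
Solving: A = -3.
Check against the point condition:
  u(0, 0) = -3  ⟹  A = -3  ✓
Hence u(x, y) = - 3 \sqrt{2} \cos{\left(x y + \frac{\pi}{4} \right)}.

Answer: u(x, y) = - 3 \sqrt{2} \cos{\left(x y + \frac{\pi}{4} \right)}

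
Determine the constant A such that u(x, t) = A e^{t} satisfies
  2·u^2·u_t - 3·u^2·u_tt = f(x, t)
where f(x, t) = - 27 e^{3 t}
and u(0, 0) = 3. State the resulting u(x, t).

Substitute the ansatz u = A e^{t} into the left-hand side.
Derivatives of the ansatz:
  u_t = A e^{t}
  u_tt = A e^{t}
Term by term:
  2·u^2·u_t = 2 A^{3} e^{3 t}
  -3·u^2·u_tt = - 3 A^{3} e^{3 t}
So the left-hand side equals
  - A^{3} e^{3 t}
This must equal f(x, t) = - 27 e^{3 t} identically.
Matching coefficients of the independent functions:
  [e^{3 t}]:  - A^{3} = -27
Solving: A = 3.
Check against the point condition:
  u(0, 0) = 3  ⟹  A = 3  ✓
Hence u(x, t) = 3 e^{t}.

Answer: u(x, t) = 3 e^{t}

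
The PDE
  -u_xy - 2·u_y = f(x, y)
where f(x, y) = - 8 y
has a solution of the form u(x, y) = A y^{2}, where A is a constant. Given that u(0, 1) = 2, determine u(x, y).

Substitute the ansatz u = A y^{2} into the left-hand side.
Derivatives of the ansatz:
  u_xy = 0
  u_y = 2 A y
Term by term:
  -u_xy = 0
  -2·u_y = - 4 A y
So the left-hand side equals
  - 4 A y
This must equal f(x, y) = - 8 y identically.
Matching coefficients of the independent functions:
  [y]:  - 4 A = -8
Solving: A = 2.
Check against the point condition:
  u(0, 1) = 2  ⟹  A = 2  ✓
Hence u(x, y) = 2 y^{2}.

Answer: u(x, y) = 2 y^{2}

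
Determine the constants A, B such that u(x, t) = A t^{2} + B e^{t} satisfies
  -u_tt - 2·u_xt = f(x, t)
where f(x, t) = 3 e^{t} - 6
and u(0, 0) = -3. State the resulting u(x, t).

Substitute the ansatz u = A t^{2} + B e^{t} into the left-hand side.
Derivatives of the ansatz:
  u_tt = 2 A + B e^{t}
  u_xt = 0
Term by term:
  -u_tt = - 2 A - B e^{t}
  -2·u_xt = 0
So the left-hand side equals
  - 2 A - B e^{t}
This must equal f(x, t) = 3 e^{t} - 6 identically.
Matching coefficients of the independent functions:
  [constant term]:  - 2 A = -6
  [e^{t}]:  - B = 3
Solving: A = 3, B = -3.
Check against the point condition:
  u(0, 0) = -3  ⟹  B = -3  ✓
Hence u(x, t) = 3 t^{2} - 3 e^{t}.

Answer: u(x, t) = 3 t^{2} - 3 e^{t}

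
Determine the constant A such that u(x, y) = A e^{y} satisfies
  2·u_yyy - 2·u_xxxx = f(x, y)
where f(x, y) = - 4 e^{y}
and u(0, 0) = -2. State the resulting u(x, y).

Substitute the ansatz u = A e^{y} into the left-hand side.
Derivatives of the ansatz:
  u_yyy = A e^{y}
  u_xxxx = 0
Term by term:
  2·u_yyy = 2 A e^{y}
  -2·u_xxxx = 0
So the left-hand side equals
  2 A e^{y}
This must equal f(x, y) = - 4 e^{y} identically.
Matching coefficients of the independent functions:
  [e^{y}]:  2 A = -4
Solving: A = -2.
Check against the point condition:
  u(0, 0) = -2  ⟹  A = -2  ✓
Hence u(x, y) = - 2 e^{y}.

Answer: u(x, y) = - 2 e^{y}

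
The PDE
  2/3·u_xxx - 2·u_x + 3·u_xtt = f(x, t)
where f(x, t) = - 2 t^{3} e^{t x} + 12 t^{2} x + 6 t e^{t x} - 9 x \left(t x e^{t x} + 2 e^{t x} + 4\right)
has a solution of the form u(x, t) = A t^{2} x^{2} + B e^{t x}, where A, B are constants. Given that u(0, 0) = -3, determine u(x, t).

Substitute the ansatz u = A t^{2} x^{2} + B e^{t x} into the left-hand side.
Derivatives of the ansatz:
  u_xxx = B t^{3} e^{t x}
  u_x = 2 A t^{2} x + B t e^{t x}
  u_xtt = 4 A x + B t x^{2} e^{t x} + 2 B x e^{t x}
Term by term:
  2/3·u_xxx = \frac{2 B t^{3} e^{t x}}{3}
  -2·u_x = - 4 A t^{2} x - 2 B t e^{t x}
  3·u_xtt = 12 A x + 3 B t x^{2} e^{t x} + 6 B x e^{t x}
So the left-hand side equals
  - 4 A t^{2} x + 12 A x + \frac{2 B t^{3} e^{t x}}{3} + 3 B t x^{2} e^{t x} - 2 B t e^{t x} + 6 B x e^{t x}
This must equal f(x, t) identically; expanded, f = - 2 t^{3} e^{t x} + 12 t^{2} x - 9 t x^{2} e^{t x} + 6 t e^{t x} - 18 x e^{t x} - 36 x.
Matching coefficients of the independent functions:
  [x]:  12 A = -36
  [t e^{t x}]:  - 2 B = 6
  [t^{2} x]:  - 4 A = 12
  [t^{3} e^{t x}]:  \frac{2 B}{3} = -2
  [x e^{t x}]:  6 B = -18
  [t x^{2} e^{t x}]:  3 B = -9
Solving: A = -3, B = -3.
Check against the point condition:
  u(0, 0) = -3  ⟹  B = -3  ✓
Hence u(x, t) = - 3 t^{2} x^{2} - 3 e^{t x}.

Answer: u(x, t) = - 3 t^{2} x^{2} - 3 e^{t x}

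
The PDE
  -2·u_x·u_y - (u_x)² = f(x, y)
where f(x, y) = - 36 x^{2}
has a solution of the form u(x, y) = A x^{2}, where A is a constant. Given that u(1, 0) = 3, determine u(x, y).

Answer: u(x, y) = 3 x^{2}

Derivation:
Substitute the ansatz u = A x^{2} into the left-hand side.
Derivatives of the ansatz:
  u_x = 2 A x
  u_y = 0
Term by term:
  -2·u_x·u_y = 0
  -(u_x)² = - 4 A^{2} x^{2}
So the left-hand side equals
  - 4 A^{2} x^{2}
This must equal f(x, y) = - 36 x^{2} identically.
Matching coefficients of the independent functions:
  [x^{2}]:  - 4 A^{2} = -36
These equations allow (A) = (-3) or (3).
Impose the point condition(s):
  u(1, 0) = 3  ⟹  A = 3
Only A = 3 satisfies everything.
Hence u(x, y) = 3 x^{2}.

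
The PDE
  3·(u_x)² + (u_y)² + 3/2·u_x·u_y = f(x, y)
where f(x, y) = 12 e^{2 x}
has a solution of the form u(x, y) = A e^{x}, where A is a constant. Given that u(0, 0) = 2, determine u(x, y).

Answer: u(x, y) = 2 e^{x}

Derivation:
Substitute the ansatz u = A e^{x} into the left-hand side.
Derivatives of the ansatz:
  u_x = A e^{x}
  u_y = 0
Term by term:
  3·(u_x)² = 3 A^{2} e^{2 x}
  (u_y)² = 0
  3/2·u_x·u_y = 0
So the left-hand side equals
  3 A^{2} e^{2 x}
This must equal f(x, y) = 12 e^{2 x} identically.
Matching coefficients of the independent functions:
  [e^{2 x}]:  3 A^{2} = 12
These equations allow (A) = (-2) or (2).
Impose the point condition(s):
  u(0, 0) = 2  ⟹  A = 2
Only A = 2 satisfies everything.
Hence u(x, y) = 2 e^{x}.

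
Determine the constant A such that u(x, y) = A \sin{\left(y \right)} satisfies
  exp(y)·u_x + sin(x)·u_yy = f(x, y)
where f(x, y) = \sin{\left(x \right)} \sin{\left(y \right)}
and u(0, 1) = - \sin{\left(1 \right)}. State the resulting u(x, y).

Substitute the ansatz u = A \sin{\left(y \right)} into the left-hand side.
Derivatives of the ansatz:
  u_x = 0
  u_yy = - A \sin{\left(y \right)}
Term by term:
  exp(y)·u_x = 0
  sin(x)·u_yy = - A \sin{\left(x \right)} \sin{\left(y \right)}
So the left-hand side equals
  - A \sin{\left(x \right)} \sin{\left(y \right)}
This must equal f(x, y) = \sin{\left(x \right)} \sin{\left(y \right)} identically.
Matching coefficients of the independent functions:
  [\sin{\left(x \right)} \sin{\left(y \right)}]:  - A = 1
Solving: A = -1.
Check against the point condition:
  u(0, 1) = - \sin{\left(1 \right)}  ⟹  A \sin{\left(1 \right)} = - \sin{\left(1 \right)}  ✓
Hence u(x, y) = - \sin{\left(y \right)}.

Answer: u(x, y) = - \sin{\left(y \right)}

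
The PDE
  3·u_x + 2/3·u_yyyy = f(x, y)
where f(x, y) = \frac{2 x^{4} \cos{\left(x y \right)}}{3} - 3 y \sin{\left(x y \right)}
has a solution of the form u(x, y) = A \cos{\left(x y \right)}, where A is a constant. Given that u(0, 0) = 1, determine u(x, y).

Answer: u(x, y) = \cos{\left(x y \right)}

Derivation:
Substitute the ansatz u = A \cos{\left(x y \right)} into the left-hand side.
Derivatives of the ansatz:
  u_x = - A y \sin{\left(x y \right)}
  u_yyyy = A x^{4} \cos{\left(x y \right)}
Term by term:
  3·u_x = - 3 A y \sin{\left(x y \right)}
  2/3·u_yyyy = \frac{2 A x^{4} \cos{\left(x y \right)}}{3}
So the left-hand side equals
  \frac{2 A x^{4} \cos{\left(x y \right)}}{3} - 3 A y \sin{\left(x y \right)}
This must equal f(x, y) = \frac{2 x^{4} \cos{\left(x y \right)}}{3} - 3 y \sin{\left(x y \right)} identically.
Matching coefficients of the independent functions:
  [x^{4} \cos{\left(x y \right)}]:  \frac{2 A}{3} = \frac{2}{3}
  [y \sin{\left(x y \right)}]:  - 3 A = -3
Solving: A = 1.
Check against the point condition:
  u(0, 0) = 1  ⟹  A = 1  ✓
Hence u(x, y) = \cos{\left(x y \right)}.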